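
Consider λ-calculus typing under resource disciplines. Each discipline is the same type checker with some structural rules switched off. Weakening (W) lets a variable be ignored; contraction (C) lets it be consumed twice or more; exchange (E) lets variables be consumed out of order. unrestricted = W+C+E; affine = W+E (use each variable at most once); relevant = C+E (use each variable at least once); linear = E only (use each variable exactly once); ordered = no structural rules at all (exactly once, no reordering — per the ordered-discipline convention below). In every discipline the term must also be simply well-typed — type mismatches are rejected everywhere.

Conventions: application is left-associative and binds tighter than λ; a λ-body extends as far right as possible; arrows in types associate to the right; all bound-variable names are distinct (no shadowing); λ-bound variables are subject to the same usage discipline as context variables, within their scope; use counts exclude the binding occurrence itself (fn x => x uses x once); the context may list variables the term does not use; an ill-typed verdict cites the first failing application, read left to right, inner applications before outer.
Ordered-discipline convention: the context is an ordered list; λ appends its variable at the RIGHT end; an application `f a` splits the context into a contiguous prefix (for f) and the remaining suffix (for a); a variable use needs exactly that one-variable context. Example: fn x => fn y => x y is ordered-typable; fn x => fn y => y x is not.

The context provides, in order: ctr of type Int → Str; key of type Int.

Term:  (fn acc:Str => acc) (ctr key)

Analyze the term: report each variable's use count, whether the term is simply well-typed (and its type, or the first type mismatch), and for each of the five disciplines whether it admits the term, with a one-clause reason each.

usage: ctr: 1; key: 1; acc (bound): 1
order of uses: acc, ctr, key
typing: well-typed — term : Str
ordered ✓ (single-use (ctr, key, acc), ordered derivation ok)
linear ✓ (ctr, key, acc: one use apiece)
affine ✓ (at most one use each (ctr, key, acc))
relevant ✓ (none of ctr, key, acc goes unused)
unrestricted ✓ (type-checks (Str) and nothing is barred)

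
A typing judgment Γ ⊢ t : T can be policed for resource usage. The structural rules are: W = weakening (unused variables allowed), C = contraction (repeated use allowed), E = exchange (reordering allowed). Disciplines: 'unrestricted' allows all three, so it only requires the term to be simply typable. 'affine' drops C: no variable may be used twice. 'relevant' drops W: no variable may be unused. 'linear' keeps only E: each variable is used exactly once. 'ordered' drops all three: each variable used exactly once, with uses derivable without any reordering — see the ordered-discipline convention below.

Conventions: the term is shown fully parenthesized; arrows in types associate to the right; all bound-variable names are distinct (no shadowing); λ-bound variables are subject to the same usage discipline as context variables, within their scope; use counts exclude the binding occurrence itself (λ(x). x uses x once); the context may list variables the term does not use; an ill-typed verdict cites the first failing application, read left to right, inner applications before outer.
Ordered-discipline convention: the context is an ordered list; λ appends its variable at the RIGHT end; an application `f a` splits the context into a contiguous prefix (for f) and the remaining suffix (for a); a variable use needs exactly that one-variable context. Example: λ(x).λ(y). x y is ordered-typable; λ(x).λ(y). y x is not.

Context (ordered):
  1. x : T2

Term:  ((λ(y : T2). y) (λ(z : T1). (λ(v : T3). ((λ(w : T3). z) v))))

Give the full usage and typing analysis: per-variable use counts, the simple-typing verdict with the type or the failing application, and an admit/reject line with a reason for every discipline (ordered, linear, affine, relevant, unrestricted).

counts: x ×0, y [bound] ×1, z [bound] ×1, v [bound] ×1, w [bound] ×0
uses in reading order: y, z, v
typing: ill-typed: argument of type T1 -> T3 -> T1 where T2 is required
ordered ✗ (a type mismatch blocks all five)
linear ✗ (the type mismatch rejects it)
affine ✗ (not simply typable)
relevant ✗ (fails simple typing)
unrestricted ✗ (a type mismatch blocks all five)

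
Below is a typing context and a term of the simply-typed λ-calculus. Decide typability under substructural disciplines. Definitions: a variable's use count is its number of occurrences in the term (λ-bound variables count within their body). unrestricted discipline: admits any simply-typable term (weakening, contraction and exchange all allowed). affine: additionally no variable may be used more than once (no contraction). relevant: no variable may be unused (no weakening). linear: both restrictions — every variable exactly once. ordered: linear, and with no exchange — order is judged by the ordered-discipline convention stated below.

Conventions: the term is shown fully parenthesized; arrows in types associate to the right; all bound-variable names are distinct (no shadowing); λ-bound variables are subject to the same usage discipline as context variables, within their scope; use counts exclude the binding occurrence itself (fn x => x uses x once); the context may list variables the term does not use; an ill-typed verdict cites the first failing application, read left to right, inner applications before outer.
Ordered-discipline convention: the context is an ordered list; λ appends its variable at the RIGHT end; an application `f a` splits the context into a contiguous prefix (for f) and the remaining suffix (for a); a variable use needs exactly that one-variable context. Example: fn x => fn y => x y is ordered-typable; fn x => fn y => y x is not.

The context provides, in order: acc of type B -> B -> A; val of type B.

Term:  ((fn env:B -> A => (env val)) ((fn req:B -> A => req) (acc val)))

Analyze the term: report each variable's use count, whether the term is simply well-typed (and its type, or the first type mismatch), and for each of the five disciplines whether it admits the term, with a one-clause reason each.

variable uses: acc=1, val=2, env (λ-bound)=1, req (λ-bound)=1
uses in reading order: env, val, req, acc, val
typing: well-typed — term : A
ordered: ✗, val ×2 used more than once (contraction)
linear: ✗, val ×2 used more than once (contraction)
affine: ✗, val ×2 used more than once (contraction)
relevant: ✓, at least one use each (acc, val, env, req)
unrestricted: ✓, simply typable at A; W, C, E all held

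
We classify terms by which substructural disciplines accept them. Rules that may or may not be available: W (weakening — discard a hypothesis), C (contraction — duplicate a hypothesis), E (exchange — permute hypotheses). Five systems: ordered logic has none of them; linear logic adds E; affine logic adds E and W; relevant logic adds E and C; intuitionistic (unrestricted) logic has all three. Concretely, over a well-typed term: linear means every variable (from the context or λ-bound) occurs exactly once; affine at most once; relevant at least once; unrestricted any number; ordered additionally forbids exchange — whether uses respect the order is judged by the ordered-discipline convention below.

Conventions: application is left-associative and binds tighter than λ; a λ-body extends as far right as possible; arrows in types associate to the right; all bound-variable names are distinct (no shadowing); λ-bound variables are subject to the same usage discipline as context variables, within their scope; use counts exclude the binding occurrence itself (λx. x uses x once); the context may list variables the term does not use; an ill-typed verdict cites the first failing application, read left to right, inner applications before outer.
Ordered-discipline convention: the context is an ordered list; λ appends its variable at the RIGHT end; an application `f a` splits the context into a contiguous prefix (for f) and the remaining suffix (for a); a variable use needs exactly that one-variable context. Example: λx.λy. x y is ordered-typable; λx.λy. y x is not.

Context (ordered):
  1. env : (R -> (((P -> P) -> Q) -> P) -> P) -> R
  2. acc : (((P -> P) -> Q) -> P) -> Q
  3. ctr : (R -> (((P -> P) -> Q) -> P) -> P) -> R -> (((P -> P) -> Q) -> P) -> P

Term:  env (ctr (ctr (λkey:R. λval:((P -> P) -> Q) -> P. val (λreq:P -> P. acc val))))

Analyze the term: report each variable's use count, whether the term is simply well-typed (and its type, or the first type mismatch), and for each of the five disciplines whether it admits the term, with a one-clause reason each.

variable uses: env ×1, acc ×1, ctr ×2, key [bound] ×0, val [bound] ×2, req [bound] ×0
uses in reading order: env, ctr, ctr, val, acc, val
typing: the term checks, with type R
ordered: ✗ — repeated use of ctr ×2, val ×2; unused: key, req — weakening required
linear: ✗ — repeated use of ctr ×2, val ×2; unused: key, req — weakening required
affine: ✗ — repeated use of ctr ×2, val ×2
relevant: ✗ — unused: key, req — weakening required
unrestricted: ✓ — type-checks (R) and nothing is barred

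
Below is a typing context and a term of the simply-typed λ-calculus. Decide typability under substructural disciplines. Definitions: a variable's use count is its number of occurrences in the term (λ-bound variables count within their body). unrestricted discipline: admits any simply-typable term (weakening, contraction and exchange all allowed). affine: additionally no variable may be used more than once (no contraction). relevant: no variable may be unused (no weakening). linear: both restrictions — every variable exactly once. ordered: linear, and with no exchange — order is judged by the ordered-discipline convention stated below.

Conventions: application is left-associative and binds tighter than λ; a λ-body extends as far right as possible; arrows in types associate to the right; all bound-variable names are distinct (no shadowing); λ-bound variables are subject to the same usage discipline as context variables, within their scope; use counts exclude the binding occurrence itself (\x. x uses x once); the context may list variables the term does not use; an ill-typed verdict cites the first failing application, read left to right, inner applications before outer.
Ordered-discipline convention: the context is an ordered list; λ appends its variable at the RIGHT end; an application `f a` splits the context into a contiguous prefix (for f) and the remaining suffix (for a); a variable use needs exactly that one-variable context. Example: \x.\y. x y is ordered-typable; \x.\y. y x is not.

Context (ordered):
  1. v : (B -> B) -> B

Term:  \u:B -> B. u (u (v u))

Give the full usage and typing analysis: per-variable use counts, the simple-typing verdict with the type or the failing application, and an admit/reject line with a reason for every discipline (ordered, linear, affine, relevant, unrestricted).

counts: v=1, u [bound]=3
use order (left to right): u, u, v, u
typing: ✓ — (B -> B) -> B
ordered ✗ (uses contraction: u ×3)
linear ✗ (uses contraction: u ×3)
affine ✗ (uses contraction: u ×3)
relevant ✓ (every one of v, u appears)
unrestricted ✓ (simply typable at (B -> B) -> B; W, C, E all held)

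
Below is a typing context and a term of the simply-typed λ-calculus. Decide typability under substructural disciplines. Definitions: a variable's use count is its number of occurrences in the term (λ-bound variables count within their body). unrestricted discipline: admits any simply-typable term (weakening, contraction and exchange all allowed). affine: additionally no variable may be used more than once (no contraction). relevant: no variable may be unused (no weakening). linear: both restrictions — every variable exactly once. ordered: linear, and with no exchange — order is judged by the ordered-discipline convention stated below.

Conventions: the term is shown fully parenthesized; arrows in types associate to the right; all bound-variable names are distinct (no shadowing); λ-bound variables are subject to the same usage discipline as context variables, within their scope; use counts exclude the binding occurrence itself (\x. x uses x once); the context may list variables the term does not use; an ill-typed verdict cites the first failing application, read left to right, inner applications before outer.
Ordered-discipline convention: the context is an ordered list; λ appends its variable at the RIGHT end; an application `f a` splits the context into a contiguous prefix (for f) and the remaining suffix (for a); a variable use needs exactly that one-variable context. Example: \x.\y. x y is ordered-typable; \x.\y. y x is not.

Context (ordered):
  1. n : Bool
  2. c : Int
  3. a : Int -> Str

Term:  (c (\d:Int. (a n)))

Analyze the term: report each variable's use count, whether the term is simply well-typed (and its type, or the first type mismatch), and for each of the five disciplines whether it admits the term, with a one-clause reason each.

use counts: n=1, c=1, a=1, d [bound]=0
uses in reading order: c, a, n
typing: ill-typed: an application expects Int but receives Bool
ordered ✗ (the type mismatch rejects it)
linear ✗ (not simply typable)
affine ✗ (fails simple typing)
relevant ✗ (a type mismatch blocks all five)
unrestricted ✗ (the type mismatch rejects it)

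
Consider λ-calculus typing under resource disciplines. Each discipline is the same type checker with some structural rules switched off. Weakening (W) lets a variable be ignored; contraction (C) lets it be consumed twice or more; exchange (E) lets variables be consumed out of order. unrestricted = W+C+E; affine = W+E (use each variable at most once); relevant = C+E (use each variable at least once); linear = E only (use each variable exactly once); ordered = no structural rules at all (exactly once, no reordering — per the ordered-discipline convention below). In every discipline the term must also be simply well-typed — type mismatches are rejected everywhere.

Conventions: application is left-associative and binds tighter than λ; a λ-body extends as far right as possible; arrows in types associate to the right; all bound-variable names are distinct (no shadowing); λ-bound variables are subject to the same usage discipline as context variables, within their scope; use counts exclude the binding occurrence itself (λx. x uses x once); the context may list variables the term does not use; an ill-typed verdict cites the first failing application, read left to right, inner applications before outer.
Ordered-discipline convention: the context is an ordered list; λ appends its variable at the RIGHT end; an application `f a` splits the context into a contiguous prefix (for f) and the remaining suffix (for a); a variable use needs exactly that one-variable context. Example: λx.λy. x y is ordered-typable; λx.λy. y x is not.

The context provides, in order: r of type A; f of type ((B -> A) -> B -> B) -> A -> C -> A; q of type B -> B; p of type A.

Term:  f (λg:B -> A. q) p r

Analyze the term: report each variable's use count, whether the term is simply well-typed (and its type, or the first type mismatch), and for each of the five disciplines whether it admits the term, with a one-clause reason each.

usage: r: 1; f: 1; q: 1; p: 1; g [bound]: 0
left-to-right use order: f, q, p, r
typing: ill-typed: an argument A mismatches the expected C
ordered: ✗, the type mismatch rejects it
linear: ✗, not simply typable
affine: ✗, fails simple typing
relevant: ✗, a type mismatch blocks all five
unrestricted: ✗, the type mismatch rejects it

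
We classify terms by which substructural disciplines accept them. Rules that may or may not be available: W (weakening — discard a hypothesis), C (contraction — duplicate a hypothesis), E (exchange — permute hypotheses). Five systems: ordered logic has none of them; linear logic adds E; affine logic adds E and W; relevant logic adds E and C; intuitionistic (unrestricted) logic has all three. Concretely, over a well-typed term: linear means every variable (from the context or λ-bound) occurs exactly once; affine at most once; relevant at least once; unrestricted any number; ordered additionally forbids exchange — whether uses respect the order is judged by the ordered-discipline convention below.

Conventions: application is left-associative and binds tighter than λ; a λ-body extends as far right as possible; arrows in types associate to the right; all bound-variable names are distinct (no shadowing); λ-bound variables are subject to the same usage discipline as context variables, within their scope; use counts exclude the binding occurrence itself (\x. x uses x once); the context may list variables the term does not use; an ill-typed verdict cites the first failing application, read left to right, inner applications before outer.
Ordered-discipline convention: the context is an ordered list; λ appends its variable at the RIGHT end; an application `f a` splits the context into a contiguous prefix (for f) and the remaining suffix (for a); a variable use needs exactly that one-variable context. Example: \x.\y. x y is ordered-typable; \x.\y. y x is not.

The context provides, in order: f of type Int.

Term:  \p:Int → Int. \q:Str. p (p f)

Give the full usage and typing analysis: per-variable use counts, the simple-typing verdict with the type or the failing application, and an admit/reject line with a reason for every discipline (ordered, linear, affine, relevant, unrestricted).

counts: f: 1; p (bound): 2; q (bound): 0
order of uses: p, p, f
typing: well-typed at (Int → Int) → Str → Int
ordered: ✗ — needs contraction — p ×2; unused: q — weakening required
linear: ✗ — needs contraction — p ×2; unused: q — weakening required
affine: ✗ — needs contraction — p ×2
relevant: ✗ — unused: q — weakening required
unrestricted: ✓ — type-checks ((Int → Int) → Str → Int) and nothing is barred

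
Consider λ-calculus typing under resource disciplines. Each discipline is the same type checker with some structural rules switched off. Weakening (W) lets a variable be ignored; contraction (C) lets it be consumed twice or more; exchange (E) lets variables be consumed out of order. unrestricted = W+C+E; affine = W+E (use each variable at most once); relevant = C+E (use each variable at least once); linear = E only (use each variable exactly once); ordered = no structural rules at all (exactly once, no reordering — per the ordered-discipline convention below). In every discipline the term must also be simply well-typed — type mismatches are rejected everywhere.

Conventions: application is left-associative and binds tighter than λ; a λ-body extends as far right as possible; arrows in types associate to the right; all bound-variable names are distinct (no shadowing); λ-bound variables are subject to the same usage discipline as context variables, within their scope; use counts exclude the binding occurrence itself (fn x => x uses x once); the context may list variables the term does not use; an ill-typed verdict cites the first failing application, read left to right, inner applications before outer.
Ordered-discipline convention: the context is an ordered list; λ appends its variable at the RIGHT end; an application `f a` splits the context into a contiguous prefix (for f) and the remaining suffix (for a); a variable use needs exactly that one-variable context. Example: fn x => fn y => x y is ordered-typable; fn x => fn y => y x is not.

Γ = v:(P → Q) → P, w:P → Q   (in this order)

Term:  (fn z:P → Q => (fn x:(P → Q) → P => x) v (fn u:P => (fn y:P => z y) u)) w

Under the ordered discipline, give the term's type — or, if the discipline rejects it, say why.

term : P
counts: v: 1, w: 1, z [bound]: 1, x [bound]: 1, u [bound]: 1, y [bound]: 1
order of uses: x, v, z, y, u, w
typing: ✓ — P
across the five disciplines: ordered ✓; linear ✓; affine ✓; relevant ✓; unrestricted ✓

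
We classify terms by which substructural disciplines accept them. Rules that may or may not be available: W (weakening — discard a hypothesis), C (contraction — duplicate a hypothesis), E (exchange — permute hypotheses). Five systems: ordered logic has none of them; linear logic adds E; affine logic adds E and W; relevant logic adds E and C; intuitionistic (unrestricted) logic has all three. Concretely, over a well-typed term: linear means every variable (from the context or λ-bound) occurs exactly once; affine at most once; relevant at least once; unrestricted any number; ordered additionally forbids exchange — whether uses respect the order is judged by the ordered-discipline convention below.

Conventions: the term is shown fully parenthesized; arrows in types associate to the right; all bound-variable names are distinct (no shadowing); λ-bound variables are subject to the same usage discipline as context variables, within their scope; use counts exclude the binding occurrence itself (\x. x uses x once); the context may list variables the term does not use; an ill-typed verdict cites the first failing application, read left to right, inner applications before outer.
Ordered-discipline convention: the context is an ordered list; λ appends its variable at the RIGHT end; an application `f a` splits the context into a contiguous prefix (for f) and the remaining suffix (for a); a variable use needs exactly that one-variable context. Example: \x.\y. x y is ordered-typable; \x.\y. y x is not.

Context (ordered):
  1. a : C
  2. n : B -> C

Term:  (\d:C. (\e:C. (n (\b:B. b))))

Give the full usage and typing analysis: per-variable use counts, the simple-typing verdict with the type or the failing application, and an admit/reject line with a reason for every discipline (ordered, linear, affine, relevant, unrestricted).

usage: a=0, n=1, d [bound]=0, e [bound]=0, b [bound]=1
use order (left to right): n, b
typing: ill-typed: argument of type B -> B where B is required
ordered: ✗, not simply typable
linear: ✗, fails simple typing
affine: ✗, a type mismatch blocks all five
relevant: ✗, the type mismatch rejects it
unrestricted: ✗, not simply typable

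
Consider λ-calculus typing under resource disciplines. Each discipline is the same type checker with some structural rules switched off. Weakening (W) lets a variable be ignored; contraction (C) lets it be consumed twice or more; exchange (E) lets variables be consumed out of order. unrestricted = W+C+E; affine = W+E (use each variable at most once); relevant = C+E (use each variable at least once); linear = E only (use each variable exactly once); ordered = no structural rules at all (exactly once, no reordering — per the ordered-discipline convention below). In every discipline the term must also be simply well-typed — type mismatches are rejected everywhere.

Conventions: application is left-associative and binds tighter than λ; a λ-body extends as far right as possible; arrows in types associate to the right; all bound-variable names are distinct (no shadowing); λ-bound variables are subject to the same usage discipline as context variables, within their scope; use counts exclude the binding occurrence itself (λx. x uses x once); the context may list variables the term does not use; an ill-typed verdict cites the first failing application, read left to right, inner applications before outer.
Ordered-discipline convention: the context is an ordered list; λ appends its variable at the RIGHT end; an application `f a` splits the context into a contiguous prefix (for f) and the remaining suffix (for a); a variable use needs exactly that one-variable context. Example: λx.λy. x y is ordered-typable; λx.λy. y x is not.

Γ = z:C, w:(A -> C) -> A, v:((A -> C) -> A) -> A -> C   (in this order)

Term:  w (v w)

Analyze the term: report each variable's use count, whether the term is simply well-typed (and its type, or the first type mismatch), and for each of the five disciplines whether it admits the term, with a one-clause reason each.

use counts: z ×0, w ×2, v ×1
uses in reading order: w, v, w
typing: well-typed at A
ordered: ✗ — needs contraction — w ×2; unused: z — weakening required
linear: ✗ — needs contraction — w ×2; unused: z — weakening required
affine: ✗ — needs contraction — w ×2
relevant: ✗ — unused: z — weakening required
unrestricted: ✓ — simply typable at A; W, C, E all held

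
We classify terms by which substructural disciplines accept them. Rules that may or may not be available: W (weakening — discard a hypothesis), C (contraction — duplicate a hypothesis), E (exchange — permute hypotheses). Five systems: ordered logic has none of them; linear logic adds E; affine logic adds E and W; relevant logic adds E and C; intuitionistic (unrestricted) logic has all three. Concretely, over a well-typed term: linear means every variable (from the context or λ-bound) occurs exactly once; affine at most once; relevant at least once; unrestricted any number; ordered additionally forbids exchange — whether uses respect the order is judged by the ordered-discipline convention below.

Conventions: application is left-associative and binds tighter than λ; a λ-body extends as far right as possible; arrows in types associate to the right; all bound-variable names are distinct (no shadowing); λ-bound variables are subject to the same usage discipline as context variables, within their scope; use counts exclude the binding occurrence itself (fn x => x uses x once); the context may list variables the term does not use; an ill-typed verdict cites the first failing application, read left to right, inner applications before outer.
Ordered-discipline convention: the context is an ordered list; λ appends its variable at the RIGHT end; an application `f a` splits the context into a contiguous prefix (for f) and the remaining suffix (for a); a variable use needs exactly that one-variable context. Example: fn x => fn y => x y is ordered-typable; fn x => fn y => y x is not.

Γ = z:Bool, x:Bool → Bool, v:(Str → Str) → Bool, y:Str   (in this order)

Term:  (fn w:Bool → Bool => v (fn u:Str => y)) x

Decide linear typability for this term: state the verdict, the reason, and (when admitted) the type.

no — needs weakening: z, w, u unused
counts: z: 0×; x: 1×; v: 1×; y: 1×; w (λ-bound): 0×; u (λ-bound): 0×
order of uses: v, y, x
typing: ✓ — Bool
across the five disciplines: ordered ✗, linear ✗, affine ✓, relevant ✗, unrestricted ✓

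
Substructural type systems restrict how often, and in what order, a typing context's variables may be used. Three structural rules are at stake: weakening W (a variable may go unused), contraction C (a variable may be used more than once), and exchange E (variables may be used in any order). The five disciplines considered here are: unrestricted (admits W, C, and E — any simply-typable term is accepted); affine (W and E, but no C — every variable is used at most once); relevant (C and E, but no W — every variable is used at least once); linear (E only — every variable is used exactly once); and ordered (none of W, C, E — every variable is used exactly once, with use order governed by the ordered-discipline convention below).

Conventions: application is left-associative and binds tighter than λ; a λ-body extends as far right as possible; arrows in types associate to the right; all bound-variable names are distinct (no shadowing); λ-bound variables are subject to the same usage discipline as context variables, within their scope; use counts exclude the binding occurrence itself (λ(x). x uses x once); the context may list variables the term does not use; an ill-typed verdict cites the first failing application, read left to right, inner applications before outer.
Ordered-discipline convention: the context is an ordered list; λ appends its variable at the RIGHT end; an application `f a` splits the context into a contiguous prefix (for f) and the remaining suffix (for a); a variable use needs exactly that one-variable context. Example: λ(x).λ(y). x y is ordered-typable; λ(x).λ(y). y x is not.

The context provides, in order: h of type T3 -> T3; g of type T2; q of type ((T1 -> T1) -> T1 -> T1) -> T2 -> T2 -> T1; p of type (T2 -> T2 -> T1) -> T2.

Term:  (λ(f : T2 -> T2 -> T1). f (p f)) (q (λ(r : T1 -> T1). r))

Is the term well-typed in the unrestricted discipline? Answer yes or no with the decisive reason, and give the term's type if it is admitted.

yes — well-typed at T2 -> T1; no restrictions here; term : T2 -> T1
variable uses: h=0; g=0; q=1; p=1; f [bound]=2; r [bound]=1
uses in reading order: f, p, f, q, r
typing: well-typed at T2 -> T1
all disciplines: ordered ✗; linear ✗; affine ✗; relevant ✗; unrestricted ✓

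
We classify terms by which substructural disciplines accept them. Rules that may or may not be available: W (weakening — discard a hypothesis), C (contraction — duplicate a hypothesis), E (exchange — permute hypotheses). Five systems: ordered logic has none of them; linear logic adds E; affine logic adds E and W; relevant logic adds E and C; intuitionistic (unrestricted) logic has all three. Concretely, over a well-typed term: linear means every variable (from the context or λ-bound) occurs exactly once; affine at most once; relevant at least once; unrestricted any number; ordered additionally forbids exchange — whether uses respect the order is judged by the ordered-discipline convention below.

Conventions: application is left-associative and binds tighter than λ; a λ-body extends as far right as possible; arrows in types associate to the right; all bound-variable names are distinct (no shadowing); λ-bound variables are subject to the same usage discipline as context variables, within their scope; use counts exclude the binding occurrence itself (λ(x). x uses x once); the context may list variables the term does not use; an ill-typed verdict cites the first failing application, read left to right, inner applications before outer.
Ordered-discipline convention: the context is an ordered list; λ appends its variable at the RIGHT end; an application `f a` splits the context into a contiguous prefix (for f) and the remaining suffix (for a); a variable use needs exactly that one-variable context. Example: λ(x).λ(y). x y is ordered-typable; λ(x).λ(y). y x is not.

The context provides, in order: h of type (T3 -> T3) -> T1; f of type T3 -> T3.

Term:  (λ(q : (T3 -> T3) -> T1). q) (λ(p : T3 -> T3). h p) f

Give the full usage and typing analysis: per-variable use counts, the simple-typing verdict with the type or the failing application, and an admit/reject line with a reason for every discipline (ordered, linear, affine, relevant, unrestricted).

counts: h=1; f=1; q [bound]=1; p [bound]=1
order of uses: q, h, p, f
typing: well-typed — term : T1
ordered: ✓, h, f, q, p: once each, no exchange needed
linear: ✓, h, f, q, p: one use apiece
affine: ✓, none of h, f, q, p used more than once
relevant: ✓, h, f, q, p: all used, weakening unneeded
unrestricted: ✓, simply typable at T1; W, C, E all held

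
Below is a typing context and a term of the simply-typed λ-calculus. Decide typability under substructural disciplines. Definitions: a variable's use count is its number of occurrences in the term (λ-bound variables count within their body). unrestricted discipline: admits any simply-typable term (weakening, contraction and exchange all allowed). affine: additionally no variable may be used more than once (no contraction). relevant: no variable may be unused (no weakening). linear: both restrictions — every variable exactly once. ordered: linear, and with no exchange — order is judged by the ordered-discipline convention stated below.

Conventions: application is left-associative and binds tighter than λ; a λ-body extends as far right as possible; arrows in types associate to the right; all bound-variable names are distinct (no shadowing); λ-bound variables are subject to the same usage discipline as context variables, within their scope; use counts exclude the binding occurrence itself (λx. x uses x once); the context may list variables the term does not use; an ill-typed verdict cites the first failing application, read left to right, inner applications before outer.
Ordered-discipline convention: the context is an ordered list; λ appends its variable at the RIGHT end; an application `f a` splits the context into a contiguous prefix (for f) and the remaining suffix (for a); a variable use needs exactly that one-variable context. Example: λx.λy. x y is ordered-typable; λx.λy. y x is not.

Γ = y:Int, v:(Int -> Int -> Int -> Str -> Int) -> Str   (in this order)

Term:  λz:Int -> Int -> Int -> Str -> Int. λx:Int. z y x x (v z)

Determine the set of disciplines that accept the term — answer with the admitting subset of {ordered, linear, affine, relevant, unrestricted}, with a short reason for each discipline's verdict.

admitted by: relevant, unrestricted
use counts: y: 1, v: 1, z (λ-bound): 2, x (λ-bound): 2
order of uses: z, y, x, x, v, z
typing: well-typed — term : (Int -> Int -> Int -> Str -> Int) -> Int -> Int
ordered: ✗, z ×2, x ×2 used more than once (contraction)
linear: ✗, z ×2, x ×2 used more than once (contraction)
affine: ✗, z ×2, x ×2 used more than once (contraction)
relevant: ✓, y, v, z, x: all used, weakening unneeded
unrestricted: ✓, well-typed at (Int -> Int -> Int -> Str -> Int) -> Int -> Int; no restrictions here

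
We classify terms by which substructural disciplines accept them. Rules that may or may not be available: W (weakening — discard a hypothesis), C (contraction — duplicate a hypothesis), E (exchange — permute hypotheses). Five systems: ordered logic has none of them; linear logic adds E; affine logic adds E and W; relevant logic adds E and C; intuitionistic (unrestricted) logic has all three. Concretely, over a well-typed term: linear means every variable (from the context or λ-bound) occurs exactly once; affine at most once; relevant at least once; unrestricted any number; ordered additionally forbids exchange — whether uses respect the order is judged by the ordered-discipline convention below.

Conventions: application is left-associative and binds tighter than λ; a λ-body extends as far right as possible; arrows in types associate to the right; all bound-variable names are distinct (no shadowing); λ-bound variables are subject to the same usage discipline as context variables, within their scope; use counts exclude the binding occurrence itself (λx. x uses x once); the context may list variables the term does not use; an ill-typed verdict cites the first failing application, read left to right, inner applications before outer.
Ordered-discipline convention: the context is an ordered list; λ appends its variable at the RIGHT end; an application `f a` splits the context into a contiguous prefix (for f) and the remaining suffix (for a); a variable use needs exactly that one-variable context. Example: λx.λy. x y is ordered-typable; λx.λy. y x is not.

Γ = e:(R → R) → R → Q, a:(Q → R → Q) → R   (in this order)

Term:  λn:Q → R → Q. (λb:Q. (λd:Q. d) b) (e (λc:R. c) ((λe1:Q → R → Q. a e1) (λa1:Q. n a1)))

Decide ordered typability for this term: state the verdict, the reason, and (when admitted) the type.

yes — one use each (e, a, n, b, d, c, e1, a1); ordered split holds; term : (Q → R → Q) → Q
counts: e: 1, a: 1, n [bound]: 1, b [bound]: 1, d [bound]: 1, c [bound]: 1, e1 [bound]: 1, a1 [bound]: 1
uses in reading order: d, b, e, c, a, e1, n, a1
typing: well-typed at (Q → R → Q) → Q
across the five disciplines: ordered ✓; linear ✓; affine ✓; relevant ✓; unrestricted ✓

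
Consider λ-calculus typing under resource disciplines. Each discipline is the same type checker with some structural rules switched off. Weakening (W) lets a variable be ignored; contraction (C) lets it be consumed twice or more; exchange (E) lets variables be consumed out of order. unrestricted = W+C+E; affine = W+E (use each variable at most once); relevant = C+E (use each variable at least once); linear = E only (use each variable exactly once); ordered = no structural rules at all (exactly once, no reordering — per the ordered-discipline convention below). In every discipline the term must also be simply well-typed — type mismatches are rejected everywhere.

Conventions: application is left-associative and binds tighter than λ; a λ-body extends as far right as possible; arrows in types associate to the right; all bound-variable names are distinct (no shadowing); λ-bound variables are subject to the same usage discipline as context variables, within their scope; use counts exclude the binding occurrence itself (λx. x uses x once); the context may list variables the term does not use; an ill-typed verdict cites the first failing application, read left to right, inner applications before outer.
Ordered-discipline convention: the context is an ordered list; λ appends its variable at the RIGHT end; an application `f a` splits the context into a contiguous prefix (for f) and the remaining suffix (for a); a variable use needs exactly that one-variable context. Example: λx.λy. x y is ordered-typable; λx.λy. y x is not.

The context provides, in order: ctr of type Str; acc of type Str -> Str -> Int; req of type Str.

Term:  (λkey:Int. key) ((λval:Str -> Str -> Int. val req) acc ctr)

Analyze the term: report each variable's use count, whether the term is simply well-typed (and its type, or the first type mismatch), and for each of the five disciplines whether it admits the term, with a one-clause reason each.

use counts: ctr=1; acc=1; req=1; key (bound)=1; val (bound)=1
use order (left to right): key, val, req, acc, ctr
typing: the term checks, with type Int
ordered: ✗, use order key, val, req, acc, ctr needs exchange
linear: ✓, single use per variable (ctr, acc, req, key, val)
affine: ✓, no duplicate uses among ctr, acc, req, key, val
relevant: ✓, ctr, acc, req, key, val: all used, weakening unneeded
unrestricted: ✓, typability at Int is all that's needed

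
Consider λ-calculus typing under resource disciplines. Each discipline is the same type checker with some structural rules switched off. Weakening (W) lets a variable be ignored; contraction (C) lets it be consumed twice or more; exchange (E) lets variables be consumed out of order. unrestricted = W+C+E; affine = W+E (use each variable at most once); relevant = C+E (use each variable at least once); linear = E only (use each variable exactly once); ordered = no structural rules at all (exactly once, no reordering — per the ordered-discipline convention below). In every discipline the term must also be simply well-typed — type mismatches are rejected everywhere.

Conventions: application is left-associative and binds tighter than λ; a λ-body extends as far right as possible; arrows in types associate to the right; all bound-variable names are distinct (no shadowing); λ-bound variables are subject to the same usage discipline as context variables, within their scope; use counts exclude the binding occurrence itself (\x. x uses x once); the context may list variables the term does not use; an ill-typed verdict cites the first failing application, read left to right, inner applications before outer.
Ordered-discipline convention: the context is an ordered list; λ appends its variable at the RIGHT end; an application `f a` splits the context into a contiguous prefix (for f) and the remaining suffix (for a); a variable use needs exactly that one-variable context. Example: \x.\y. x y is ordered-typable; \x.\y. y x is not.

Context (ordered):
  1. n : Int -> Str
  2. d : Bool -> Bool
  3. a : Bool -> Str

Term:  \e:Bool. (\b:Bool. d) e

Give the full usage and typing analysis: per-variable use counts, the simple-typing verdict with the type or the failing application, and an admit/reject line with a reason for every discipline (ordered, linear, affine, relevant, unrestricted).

usage: n ×0, d ×1, a ×0, e (λ-bound) ×1, b (λ-bound) ×0
order of uses: d, e
typing: well-typed at Bool -> Bool -> Bool
ordered ✗ (n, a, b left unused)
linear ✗ (n, a, b left unused)
affine ✓ (at most one use each (n, d, a, e, b))
relevant ✗ (n, a, b left unused)
unrestricted ✓ (typability at Bool -> Bool -> Bool is all that's needed)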